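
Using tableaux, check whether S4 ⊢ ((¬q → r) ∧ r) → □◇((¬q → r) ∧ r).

Tableau for the negation ¬(((¬q → r) ∧ r) → □◇((¬q → r) ∧ r)):
1. ¬(((¬q → r) ∧ r) → □◇((¬q → r) ∧ r)), 0
2. (¬q → r) ∧ r, 0
3. ¬□◇((¬q → r) ∧ r), 0
4. ¬q → r, 0
5. r, 0
6. ¬◇((¬q → r) ∧ r), 1
7. ¬((¬q → r) ∧ r), 1
8. ¬r, 1
Accessibility: 0R0, 0R1, 1R1
The negation has an open branch (countermodel exists).

Not valid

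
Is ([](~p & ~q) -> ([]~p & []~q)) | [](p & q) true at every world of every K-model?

Tableau for the negation ~(([](~p & ~q) -> ([]~p & []~q)) | [](p & q)):
1. ~(([](~p & ~q) -> ([]~p & []~q)) | [](p & q)), w0
2. ~([](~p & ~q) -> ([]~p & []~q)), w0
3. ~[](p & q), w0
4. [](~p & ~q), w0
5. ~([]~p & []~q), w0
6. ~[]~q, w0
7. ~(p & q), w1
8. ~p & ~q, w1
9. ~p, w1
10. ~q, w1
11. q, w2
12. ~p & ~q, w2
13. ~p, w2
14. ~q, w2
Accessibility: w0Rw1, w0Rw2
Branch closes: q and ~q both at w2.
Every branch of the negation's tableau closes; the branch above is one of them.

Yes, valid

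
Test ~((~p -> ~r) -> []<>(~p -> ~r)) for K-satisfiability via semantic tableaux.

1. ~((~p -> ~r) -> []<>(~p -> ~r)), u
2. ~p -> ~r, u
3. ~[]<>(~p -> ~r), u
4. ~r, u
5. ~<>(~p -> ~r), v
Accessibility: uRv

Satisfiable (open branch found)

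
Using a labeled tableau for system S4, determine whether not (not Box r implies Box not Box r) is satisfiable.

Satisfiable

1. not (not Box r implies Box not Box r), 0
2. not Box r, 0   [neg-implies-rule on 1]
3. not Box not Box r, 0   [neg-implies-rule on 1]
4. not r, 1   [neg-Box-rule on 2: fresh world 1, 0R1]
5. Box r, 2   [neg-Box-rule on 3: fresh world 2, 0R2]
6. r, 2   [Box-rule on 5 via 2R2]
Accessibility: 0R0, 0R1, 0R2, 1R1, 2R2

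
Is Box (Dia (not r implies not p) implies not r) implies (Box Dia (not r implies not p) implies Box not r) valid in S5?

Valid

Tableau for the negation not (Box (Dia (not r implies not p) implies not r) implies (Box Dia (not r implies not p) implies Box not r)):
1. not (Box (Dia (not r implies not p) implies not r) implies (Box Dia (not r implies not p) implies Box not r)), w0
2. Box (Dia (not r implies not p) implies not r), w0
3. not (Box Dia (not r implies not p) implies Box not r), w0
4. Box Dia (not r implies not p), w0
5. not Box not r, w0
6. Dia (not r implies not p) implies not r, w0
7. Dia (not r implies not p), w0
8. not r, w0
9. r, w1
10. Dia (not r implies not p) implies not r, w1
11. Dia (not r implies not p), w1
12. not Dia (not r implies not p), w1
13. not (not r implies not p), w0
14. p, w0
15. not (not r implies not p), w1
16. not r, w1
17. p, w1
Accessibility: w0Rw0, w0Rw1, w1Rw0, w1Rw1
Branch closes: r and not r both at w1.
All branches of the negation close; one closing branch shown above.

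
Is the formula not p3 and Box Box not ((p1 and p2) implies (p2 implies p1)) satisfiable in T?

Unsatisfiable

1. not p3 and Box Box not ((p1 and p2) implies (p2 implies p1)), u
2. not p3, u
3. Box Box not ((p1 and p2) implies (p2 implies p1)), u
4. Box not ((p1 and p2) implies (p2 implies p1)), u
5. not ((p1 and p2) implies (p2 implies p1)), u
6. p1 and p2, u
7. not (p2 implies p1), u
8. p1, u
9. p2, u
10. not p1, u
Accessibility: uRu
Branch closes: p1 and not p1 both at u.
(One branch shown.) All branches close.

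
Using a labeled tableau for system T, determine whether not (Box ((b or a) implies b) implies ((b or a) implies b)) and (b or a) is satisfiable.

1. not (Box ((b or a) implies b) implies ((b or a) implies b)) and (b or a), w0
2. not (Box ((b or a) implies b) implies ((b or a) implies b)), w0
3. b or a, w0
4. Box ((b or a) implies b), w0
5. not ((b or a) implies b), w0
6. not b, w0
7. (b or a) implies b, w0
8. a, w0
9. not (b or a), w0
10. not a, w0
Accessibility: w0Rw0
Branch closes: a and not a both at w0.
Every branch closes; the branch above is one of them.

No, unsatisfiable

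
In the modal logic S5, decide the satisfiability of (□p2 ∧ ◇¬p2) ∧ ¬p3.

1. (□p2 ∧ ◇¬p2) ∧ ¬p3, 0
2. □p2 ∧ ◇¬p2, 0
3. ¬p3, 0
4. □p2, 0
5. ◇¬p2, 0
6. p2, 0
7. ¬p2, 1
8. p2, 1
Accessibility: 0R0, 0R1, 1R0, 1R1
Branch closes: p2 and ¬p2 both at 1.
All branches of the tableau close; one closing branch shown above.

No, unsatisfiable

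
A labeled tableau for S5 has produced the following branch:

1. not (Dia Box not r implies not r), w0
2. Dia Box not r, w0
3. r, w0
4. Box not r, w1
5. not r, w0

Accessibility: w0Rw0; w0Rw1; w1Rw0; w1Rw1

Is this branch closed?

Both r and not r appear at w0.

Yes, closed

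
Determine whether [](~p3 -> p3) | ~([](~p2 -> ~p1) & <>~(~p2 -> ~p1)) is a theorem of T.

Yes, valid

Tableau for the negation ~([](~p3 -> p3) | ~([](~p2 -> ~p1) & <>~(~p2 -> ~p1))):
1. ~([](~p3 -> p3) | ~([](~p2 -> ~p1) & <>~(~p2 -> ~p1))), 0
2. ~[](~p3 -> p3), 0
3. [](~p2 -> ~p1) & <>~(~p2 -> ~p1), 0
4. [](~p2 -> ~p1), 0
5. <>~(~p2 -> ~p1), 0
6. ~p2 -> ~p1, 0
7. ~p1, 0
8. ~(~p3 -> p3), 1
9. ~p3, 1
10. ~p2 -> ~p1, 1
11. ~p1, 1
12. ~(~p2 -> ~p1), 2
13. ~p2, 2
14. p1, 2
15. ~p2 -> ~p1, 2
16. ~p1, 2
Accessibility: 0R0, 0R1, 0R2, 1R1, 2R2
Branch closes: p1 and ~p1 both at 2.
Every branch of the negation's tableau closes; the branch above is one of them.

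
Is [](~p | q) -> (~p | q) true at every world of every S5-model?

Tableau for the negation ~([](~p | q) -> (~p | q)):
1. ~([](~p | q) -> (~p | q)), w0
2. [](~p | q), w0
3. ~(~p | q), w0
4. p, w0
5. ~q, w0
6. ~p | q, w0
7. q, w0
Accessibility: w0Rw0
Branch closes: q and ~q both at w0.
Every branch of the negation's tableau closes; the branch above is one of them.

Valid in S5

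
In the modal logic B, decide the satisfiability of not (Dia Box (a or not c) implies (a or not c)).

1. not (Dia Box (a or not c) implies (a or not c)), u
2. Dia Box (a or not c), u   [neg-implies-rule on 1]
3. not (a or not c), u   [neg-implies-rule on 1]
4. not a, u   [neg-or-rule on 3]
5. c, u   [neg-or-rule on 3]
6. Box (a or not c), v   [Dia-rule on 2: fresh world v, uRv]
7. a or not c, u   [Box-rule on 6 via vRu]
8. a or not c, v   [Box-rule on 6 via vRv]
9. not c, u   [or-rule on 7 (branches; this branch)]
Accessibility: uRu, uRv, vRu, vRv
Branch closes: c and not c both at u.
Every branch closes; the branch above is one of them.

Unsatisfiable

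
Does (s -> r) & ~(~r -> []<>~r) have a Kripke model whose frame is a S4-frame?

1. (s -> r) & ~(~r -> []<>~r), u
2. s -> r, u   [&-rule on 1]
3. ~(~r -> []<>~r), u   [&-rule on 1]
4. ~r, u   [~->-rule on 3]
5. ~[]<>~r, u   [~->-rule on 3]
6. ~s, u   [->-rule on 2 (branches; this branch)]
7. ~<>~r, v   [~[]-rule on 5: fresh world v, uRv]
8. r, v   [~<>-rule on 7 via vRv]
Accessibility: uRu, uRv, vRv

Yes, satisfiable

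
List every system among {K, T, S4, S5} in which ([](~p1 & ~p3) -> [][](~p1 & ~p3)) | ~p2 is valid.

T-tableau for the negation ~(([](~p1 & ~p3) -> [][](~p1 & ~p3)) | ~p2):
1. ~(([](~p1 & ~p3) -> [][](~p1 & ~p3)) | ~p2), 0
2. ~([](~p1 & ~p3) -> [][](~p1 & ~p3)), 0   [~|-rule on 1]
3. p2, 0   [~|-rule on 1]
4. [](~p1 & ~p3), 0   [~->-rule on 2]
5. ~[][](~p1 & ~p3), 0   [~->-rule on 2]
6. ~p1 & ~p3, 0   [[]-rule on 4 via 0R0]
7. ~p1, 0   [&-rule on 6]
8. ~p3, 0   [&-rule on 6]
9. ~[](~p1 & ~p3), 1   [~[]-rule on 5: fresh world 1, 0R1]
10. ~p1 & ~p3, 1   [[]-rule on 4 via 0R1]
11. ~p1, 1   [&-rule on 10]
12. ~p3, 1   [&-rule on 10]
13. ~(~p1 & ~p3), 2   [~[]-rule on 9: fresh world 2, 1R2]
14. p3, 2   [~&-rule on 13 (branches; this branch)]
Accessibility: 0R0, 0R1, 1R1, 1R2, 2R2
Complete open branch: countermodel on a T-frame, so not valid in T, nor in K (the same frame is also a K-frame).
S4-tableau for the negation ~(([](~p1 & ~p3) -> [][](~p1 & ~p3)) | ~p2):
1. ~(([](~p1 & ~p3) -> [][](~p1 & ~p3)) | ~p2), 0
2. ~([](~p1 & ~p3) -> [][](~p1 & ~p3)), 0   [~|-rule on 1]
3. p2, 0   [~|-rule on 1]
4. [](~p1 & ~p3), 0   [~->-rule on 2]
5. ~[][](~p1 & ~p3), 0   [~->-rule on 2]
6. ~p1 & ~p3, 0   [[]-rule on 4 via 0R0]
7. ~p1, 0   [&-rule on 6]
8. ~p3, 0   [&-rule on 6]
9. ~[](~p1 & ~p3), 1   [~[]-rule on 5: fresh world 1, 0R1]
10. ~p1 & ~p3, 1   [[]-rule on 4 via 0R1]
11. ~p1, 1   [&-rule on 10]
12. ~p3, 1   [&-rule on 10]
13. ~(~p1 & ~p3), 2   [~[]-rule on 9: fresh world 2, 1R2]
14. ~p1 & ~p3, 2   [[]-rule on 4 via 0R2]
15. ~p1, 2   [&-rule on 14]
16. ~p3, 2   [&-rule on 14]
17. p3, 2   [~&-rule on 13 (branches; this branch)]
Accessibility: 0R0, 0R1, 0R2, 1R1, 1R2, 2R2
Branch closes: p3 and ~p3 both at 2.
Every branch closes (one shown): valid in S4, hence also in S5 (every theorem of S4 is a theorem of S5).

S4, S5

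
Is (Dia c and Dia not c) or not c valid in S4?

Tableau for the negation not ((Dia c and Dia not c) or not c):
1. not ((Dia c and Dia not c) or not c), u
2. not (Dia c and Dia not c), u   [neg-or-rule on 1]
3. c, u   [neg-or-rule on 1]
4. not Dia not c, u   [neg-and-rule on 2 (branches; this branch)]
Accessibility: uRu
The negation has an open branch (countermodel exists).

No, not valid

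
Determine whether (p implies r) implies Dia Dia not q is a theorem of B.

Not valid

Tableau for the negation not ((p implies r) implies Dia Dia not q):
1. not ((p implies r) implies Dia Dia not q), 0
2. p implies r, 0
3. not Dia Dia not q, 0
4. not Dia not q, 0
5. q, 0
6. r, 0
Accessibility: 0R0
The negation has an open branch (countermodel exists).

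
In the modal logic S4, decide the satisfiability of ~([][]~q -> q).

Yes, satisfiable

1. ~([][]~q -> q), 0
2. [][]~q, 0
3. ~q, 0
4. []~q, 0
Accessibility: 0R0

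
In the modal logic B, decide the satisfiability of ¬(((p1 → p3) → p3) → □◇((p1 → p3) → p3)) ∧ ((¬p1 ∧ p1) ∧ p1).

1. ¬(((p1 → p3) → p3) → □◇((p1 → p3) → p3)) ∧ ((¬p1 ∧ p1) ∧ p1), u
2. ¬(((p1 → p3) → p3) → □◇((p1 → p3) → p3)), u
3. (¬p1 ∧ p1) ∧ p1, u
4. (p1 → p3) → p3, u
5. ¬□◇((p1 → p3) → p3), u
6. ¬p1 ∧ p1, u
7. p1, u
8. ¬p1, u
Accessibility: uRu
Branch closes: p1 and ¬p1 both at u.
All branches of the tableau close; one closing branch shown above.

Unsatisfiable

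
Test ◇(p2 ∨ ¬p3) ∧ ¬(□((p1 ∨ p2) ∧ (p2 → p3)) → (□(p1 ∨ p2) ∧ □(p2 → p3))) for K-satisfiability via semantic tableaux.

1. ◇(p2 ∨ ¬p3) ∧ ¬(□((p1 ∨ p2) ∧ (p2 → p3)) → (□(p1 ∨ p2) ∧ □(p2 → p3))), 0
2. ◇(p2 ∨ ¬p3), 0
3. ¬(□((p1 ∨ p2) ∧ (p2 → p3)) → (□(p1 ∨ p2) ∧ □(p2 → p3))), 0
4. □((p1 ∨ p2) ∧ (p2 → p3)), 0
5. ¬(□(p1 ∨ p2) ∧ □(p2 → p3)), 0
6. ¬□(p2 → p3), 0
7. p2 ∨ ¬p3, 1
8. (p1 ∨ p2) ∧ (p2 → p3), 1
9. p1 ∨ p2, 1
10. p2 → p3, 1
11. ¬p3, 1
12. p1, 1
13. ¬p2, 1
14. ¬(p2 → p3), 2
15. p2, 2
16. ¬p3, 2
17. (p1 ∨ p2) ∧ (p2 → p3), 2
18. p1 ∨ p2, 2
19. p2 → p3, 2
20. p3, 2
Accessibility: 0R1, 0R2
Branch closes: p3 and ¬p3 both at 2.
All branches of the tableau close; one closing branch shown above.

No, unsatisfiable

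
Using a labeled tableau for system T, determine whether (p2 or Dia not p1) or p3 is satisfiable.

Yes, satisfiable

1. (p2 or Dia not p1) or p3, 0
2. p3, 0   [or-rule on 1 (branches; this branch)]
Accessibility: 0R0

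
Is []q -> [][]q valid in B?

Not valid

Tableau for the negation ~([]q -> [][]q):
1. ~([]q -> [][]q), w0
2. []q, w0
3. ~[][]q, w0
4. q, w0
5. ~[]q, w1
6. q, w1
7. ~q, w2
Accessibility: w0Rw0, w0Rw1, w1Rw0, w1Rw1, w1Rw2, w2Rw1, w2Rw2
The negation has an open branch (countermodel exists).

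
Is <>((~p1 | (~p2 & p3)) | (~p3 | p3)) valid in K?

Tableau for the negation ~<>((~p1 | (~p2 & p3)) | (~p3 | p3)):
1. ~<>((~p1 | (~p2 & p3)) | (~p3 | p3)), u
The negation has an open branch (countermodel exists).

Invalid (countermodel exists)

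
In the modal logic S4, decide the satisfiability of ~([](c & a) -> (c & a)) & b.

1. ~([](c & a) -> (c & a)) & b, u
2. ~([](c & a) -> (c & a)), u   [&-rule on 1]
3. b, u   [&-rule on 1]
4. [](c & a), u   [~->-rule on 2]
5. ~(c & a), u   [~->-rule on 2]
6. c & a, u   [[]-rule on 4 via uRu]
7. c, u   [&-rule on 6]
8. a, u   [&-rule on 6]
9. ~a, u   [~&-rule on 5 (branches; this branch)]
Accessibility: uRu
Branch closes: a and ~a both at u.
(One branch shown.) All branches close.

Unsatisfiable (every branch closes)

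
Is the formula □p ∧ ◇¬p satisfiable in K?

No, unsatisfiable

1. □p ∧ ◇¬p, u
2. □p, u
3. ◇¬p, u
4. ¬p, v
5. p, v
Accessibility: uRv
Branch closes: p and ¬p both at v.
Every branch closes; the branch above is one of them.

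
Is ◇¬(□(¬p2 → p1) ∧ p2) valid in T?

Invalid (countermodel exists)

Tableau for the negation ¬◇¬(□(¬p2 → p1) ∧ p2):
1. ¬◇¬(□(¬p2 → p1) ∧ p2), 0
2. □(¬p2 → p1) ∧ p2, 0
3. □(¬p2 → p1), 0
4. p2, 0
5. ¬p2 → p1, 0
6. p1, 0
Accessibility: 0R0
The negation has an open branch (countermodel exists).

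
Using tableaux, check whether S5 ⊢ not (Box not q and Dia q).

Tableau for the negation Box not q and Dia q:
1. Box not q and Dia q, 0
2. Box not q, 0
3. Dia q, 0
4. not q, 0
5. q, 1
6. not q, 1
Accessibility: 0R0, 0R1, 1R0, 1R1
Branch closes: q and not q both at 1.
Every branch of the negation's tableau closes; the branch above is one of them.

Valid in S5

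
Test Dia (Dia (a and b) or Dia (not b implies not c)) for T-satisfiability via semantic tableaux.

Satisfiable (open branch found)

1. Dia (Dia (a and b) or Dia (not b implies not c)), 0
2. Dia (a and b) or Dia (not b implies not c), 1
3. Dia (not b implies not c), 1
4. not b implies not c, 2
5. not c, 2
Accessibility: 0R0, 0R1, 1R1, 1R2, 2R2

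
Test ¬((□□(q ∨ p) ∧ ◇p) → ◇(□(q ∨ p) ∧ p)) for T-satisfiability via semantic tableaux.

1. ¬((□□(q ∨ p) ∧ ◇p) → ◇(□(q ∨ p) ∧ p)), 0
2. □□(q ∨ p) ∧ ◇p, 0
3. ¬◇(□(q ∨ p) ∧ p), 0
4. □□(q ∨ p), 0
5. ◇p, 0
6. ¬(□(q ∨ p) ∧ p), 0
7. □(q ∨ p), 0
8. q ∨ p, 0
9. ¬□(q ∨ p), 0
10. p, 0
11. p, 1
12. ¬(□(q ∨ p) ∧ p), 1
13. □(q ∨ p), 1
14. q ∨ p, 1
15. ¬□(q ∨ p), 1
16. ¬(q ∨ p), 2
17. ¬q, 2
18. ¬p, 2
19. ¬(□(q ∨ p) ∧ p), 2
20. □(q ∨ p), 2
21. q ∨ p, 2
22. p, 2
Accessibility: 0R0, 0R1, 0R2, 1R1, 2R2
Branch closes: p and ¬p both at 2.
All branches of the tableau close; one closing branch shown above.

Unsatisfiable (every branch closes)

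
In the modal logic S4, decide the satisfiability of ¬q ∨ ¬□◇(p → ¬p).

Yes, satisfiable

1. ¬q ∨ ¬□◇(p → ¬p), u
2. ¬□◇(p → ¬p), u   [∨-rule on 1 (branches; this branch)]
3. ¬◇(p → ¬p), v   [¬□-rule on 2: fresh world v, uRv]
4. ¬(p → ¬p), v   [¬◇-rule on 3 via vRv]
5. p, v   [¬→-rule on 4]
Accessibility: uRu, uRv, vRv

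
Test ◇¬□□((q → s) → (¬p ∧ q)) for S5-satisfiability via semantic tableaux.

Satisfiable

1. ◇¬□□((q → s) → (¬p ∧ q)), u
2. ¬□□((q → s) → (¬p ∧ q)), v
3. ¬□((q → s) → (¬p ∧ q)), w
4. ¬((q → s) → (¬p ∧ q)), x
5. q → s, x
6. ¬(¬p ∧ q), x
7. s, x
8. ¬q, x
Accessibility: uRu, uRv, uRw, uRx, vRu, vRv, vRw, vRx, wRu, wRv, wRw, wRx, xRu, xRv, xRw, xRx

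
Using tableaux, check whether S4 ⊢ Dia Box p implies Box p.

Tableau for the negation not (Dia Box p implies Box p):
1. not (Dia Box p implies Box p), w0
2. Dia Box p, w0
3. not Box p, w0
4. Box p, w1
5. p, w1
6. not p, w2
Accessibility: w0Rw0, w0Rw1, w0Rw2, w1Rw1, w2Rw2
The negation has an open branch (countermodel exists).

Not valid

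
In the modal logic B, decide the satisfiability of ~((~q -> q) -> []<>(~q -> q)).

Unsatisfiable (every branch closes)

1. ~((~q -> q) -> []<>(~q -> q)), w0
2. ~q -> q, w0
3. ~[]<>(~q -> q), w0
4. q, w0
5. ~<>(~q -> q), w1
6. ~(~q -> q), w0
7. ~q, w0
Accessibility: w0Rw0, w0Rw1, w1Rw0, w1Rw1
Branch closes: q and ~q both at w0.
(One branch shown.) All branches close.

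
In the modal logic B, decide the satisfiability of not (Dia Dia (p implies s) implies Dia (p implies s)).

1. not (Dia Dia (p implies s) implies Dia (p implies s)), 0
2. Dia Dia (p implies s), 0   [neg-implies-rule on 1]
3. not Dia (p implies s), 0   [neg-implies-rule on 1]
4. not (p implies s), 0   [neg-Dia-rule on 3 via 0R0]
5. p, 0   [neg-implies-rule on 4]
6. not s, 0   [neg-implies-rule on 4]
7. Dia (p implies s), 1   [Dia-rule on 2: fresh world 1, 0R1]
8. not (p implies s), 1   [neg-Dia-rule on 3 via 0R1]
9. p, 1   [neg-implies-rule on 8]
10. not s, 1   [neg-implies-rule on 8]
11. p implies s, 2   [Dia-rule on 7: fresh world 2, 1R2]
12. s, 2   [implies-rule on 11 (branches; this branch)]
Accessibility: 0R0, 0R1, 1R0, 1R1, 1R2, 2R1, 2R2

Yes, satisfiable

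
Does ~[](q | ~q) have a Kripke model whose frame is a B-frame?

1. ~[](q | ~q), w0
2. ~(q | ~q), w1
3. ~q, w1
4. q, w1
Accessibility: w0Rw0, w0Rw1, w1Rw0, w1Rw1
Branch closes: q and ~q both at w1.
(One branch shown.) All branches close.

Unsatisfiable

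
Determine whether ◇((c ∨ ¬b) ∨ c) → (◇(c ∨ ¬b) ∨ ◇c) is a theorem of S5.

Valid in S5

Tableau for the negation ¬(◇((c ∨ ¬b) ∨ c) → (◇(c ∨ ¬b) ∨ ◇c)):
1. ¬(◇((c ∨ ¬b) ∨ c) → (◇(c ∨ ¬b) ∨ ◇c)), 0
2. ◇((c ∨ ¬b) ∨ c), 0
3. ¬(◇(c ∨ ¬b) ∨ ◇c), 0
4. ¬◇(c ∨ ¬b), 0
5. ¬◇c, 0
6. ¬(c ∨ ¬b), 0
7. ¬c, 0
8. b, 0
9. (c ∨ ¬b) ∨ c, 1
10. ¬(c ∨ ¬b), 1
11. ¬c, 1
12. b, 1
13. c ∨ ¬b, 1
14. ¬b, 1
Accessibility: 0R0, 0R1, 1R0, 1R1
Branch closes: b and ¬b both at 1.
Every branch of the negation's tableau closes; the branch above is one of them.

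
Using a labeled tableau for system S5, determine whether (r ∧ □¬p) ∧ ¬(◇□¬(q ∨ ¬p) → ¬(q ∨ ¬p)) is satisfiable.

1. (r ∧ □¬p) ∧ ¬(◇□¬(q ∨ ¬p) → ¬(q ∨ ¬p)), w0
2. r ∧ □¬p, w0
3. ¬(◇□¬(q ∨ ¬p) → ¬(q ∨ ¬p)), w0
4. r, w0
5. □¬p, w0
6. ◇□¬(q ∨ ¬p), w0
7. q ∨ ¬p, w0
8. ¬p, w0
9. □¬(q ∨ ¬p), w1
10. ¬p, w1
11. ¬(q ∨ ¬p), w0
12. ¬q, w0
13. p, w0
Accessibility: w0Rw0, w0Rw1, w1Rw0, w1Rw1
Branch closes: p and ¬p both at w0.
Every branch closes; the branch above is one of them.

Unsatisfiable (every branch closes)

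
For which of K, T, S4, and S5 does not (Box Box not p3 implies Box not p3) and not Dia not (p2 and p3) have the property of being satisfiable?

K

T-tableau for the formula:
1. not (Box Box not p3 implies Box not p3) and not Dia not (p2 and p3), u
2. not (Box Box not p3 implies Box not p3), u   [and-rule on 1]
3. not Dia not (p2 and p3), u   [and-rule on 1]
4. Box Box not p3, u   [neg-implies-rule on 2]
5. not Box not p3, u   [neg-implies-rule on 2]
6. p2 and p3, u   [neg-Dia-rule on 3 via uRu]
7. p2, u   [and-rule on 6]
8. p3, u   [and-rule on 6]
9. Box not p3, u   [Box-rule on 4 via uRu]
10. not p3, u   [Box-rule on 9 via uRu]
Accessibility: uRu
Branch closes: p3 and not p3 both at u.
Every branch closes (one shown): unsatisfiable in T, hence also in S4, S5 (every S4/S5-frame is a T-frame).
K-tableau for the formula:
1. not (Box Box not p3 implies Box not p3) and not Dia not (p2 and p3), u
2. not (Box Box not p3 implies Box not p3), u   [and-rule on 1]
3. not Dia not (p2 and p3), u   [and-rule on 1]
4. Box Box not p3, u   [neg-implies-rule on 2]
5. not Box not p3, u   [neg-implies-rule on 2]
6. p3, v   [neg-Box-rule on 5: fresh world v, uRv]
7. p2 and p3, v   [neg-Dia-rule on 3 via uRv]
8. p2, v   [and-rule on 7]
9. Box not p3, v   [Box-rule on 4 via uRv]
Accessibility: uRv
Complete open branch: satisfiable in K.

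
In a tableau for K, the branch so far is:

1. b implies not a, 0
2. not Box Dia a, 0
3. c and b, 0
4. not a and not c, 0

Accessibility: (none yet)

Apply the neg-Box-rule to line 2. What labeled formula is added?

a fresh world 1 with 0R1, and not Dia a at 1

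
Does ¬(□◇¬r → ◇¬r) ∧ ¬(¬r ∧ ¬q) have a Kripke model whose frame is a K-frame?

1. ¬(□◇¬r → ◇¬r) ∧ ¬(¬r ∧ ¬q), w0
2. ¬(□◇¬r → ◇¬r), w0   [∧-rule on 1]
3. ¬(¬r ∧ ¬q), w0   [∧-rule on 1]
4. □◇¬r, w0   [¬→-rule on 2]
5. ¬◇¬r, w0   [¬→-rule on 2]
6. q, w0   [¬∧-rule on 3 (branches; this branch)]

Yes, satisfiable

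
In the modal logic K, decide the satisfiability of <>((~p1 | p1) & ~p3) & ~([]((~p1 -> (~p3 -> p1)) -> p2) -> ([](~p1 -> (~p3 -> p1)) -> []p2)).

No, unsatisfiable

1. <>((~p1 | p1) & ~p3) & ~([]((~p1 -> (~p3 -> p1)) -> p2) -> ([](~p1 -> (~p3 -> p1)) -> []p2)), 0
2. <>((~p1 | p1) & ~p3), 0   [&-rule on 1]
3. ~([]((~p1 -> (~p3 -> p1)) -> p2) -> ([](~p1 -> (~p3 -> p1)) -> []p2)), 0   [&-rule on 1]
4. []((~p1 -> (~p3 -> p1)) -> p2), 0   [~->-rule on 3]
5. ~([](~p1 -> (~p3 -> p1)) -> []p2), 0   [~->-rule on 3]
6. [](~p1 -> (~p3 -> p1)), 0   [~->-rule on 5]
7. ~[]p2, 0   [~->-rule on 5]
8. (~p1 | p1) & ~p3, 1   [<>-rule on 2: fresh world 1, 0R1]
9. ~p1 | p1, 1   [&-rule on 8]
10. ~p3, 1   [&-rule on 8]
11. (~p1 -> (~p3 -> p1)) -> p2, 1   [[]-rule on 4 via 0R1]
12. ~p1 -> (~p3 -> p1), 1   [[]-rule on 6 via 0R1]
13. p1, 1   [|-rule on 9 (branches; this branch)]
14. p2, 1   [->-rule on 11 (branches; this branch)]
15. ~p3 -> p1, 1   [->-rule on 12 (branches; this branch)]
16. ~p2, 2   [~[]-rule on 7: fresh world 2, 0R2]
17. (~p1 -> (~p3 -> p1)) -> p2, 2   [[]-rule on 4 via 0R2]
18. ~p1 -> (~p3 -> p1), 2   [[]-rule on 6 via 0R2]
19. ~(~p1 -> (~p3 -> p1)), 2   [->-rule on 17 (branches; this branch)]
20. ~p1, 2   [~->-rule on 19]
21. ~(~p3 -> p1), 2   [~->-rule on 19]
22. ~p3, 2   [~->-rule on 21]
23. ~p3 -> p1, 2   [->-rule on 18 (branches; this branch)]
24. p1, 2   [->-rule on 23 (branches; this branch)]
Accessibility: 0R1, 0R2
Branch closes: p1 and ~p1 both at 2.
(One branch shown.) All branches close.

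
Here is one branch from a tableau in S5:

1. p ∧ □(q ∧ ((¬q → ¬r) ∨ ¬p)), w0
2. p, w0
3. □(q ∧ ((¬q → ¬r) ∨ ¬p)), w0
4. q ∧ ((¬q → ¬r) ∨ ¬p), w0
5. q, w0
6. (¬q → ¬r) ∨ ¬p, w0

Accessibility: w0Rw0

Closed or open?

Open

No atom appears with both signs at the same world.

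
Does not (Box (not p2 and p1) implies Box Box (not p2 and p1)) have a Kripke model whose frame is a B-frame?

1. not (Box (not p2 and p1) implies Box Box (not p2 and p1)), w0
2. Box (not p2 and p1), w0   [neg-implies-rule on 1]
3. not Box Box (not p2 and p1), w0   [neg-implies-rule on 1]
4. not p2 and p1, w0   [Box-rule on 2 via w0Rw0]
5. not p2, w0   [and-rule on 4]
6. p1, w0   [and-rule on 4]
7. not Box (not p2 and p1), w1   [neg-Box-rule on 3: fresh world w1, w0Rw1]
8. not p2 and p1, w1   [Box-rule on 2 via w0Rw1]
9. not p2, w1   [and-rule on 8]
10. p1, w1   [and-rule on 8]
11. not (not p2 and p1), w2   [neg-Box-rule on 7: fresh world w2, w1Rw2]
12. not p1, w2   [neg-and-rule on 11 (branches; this branch)]
Accessibility: w0Rw0, w0Rw1, w1Rw0, w1Rw1, w1Rw2, w2Rw1, w2Rw2

Satisfiable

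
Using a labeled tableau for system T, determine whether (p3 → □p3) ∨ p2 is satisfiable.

Yes, satisfiable

1. (p3 → □p3) ∨ p2, u
2. p2, u   [∨-rule on 1 (branches; this branch)]
Accessibility: uRu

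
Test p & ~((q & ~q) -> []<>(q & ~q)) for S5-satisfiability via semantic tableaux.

1. p & ~((q & ~q) -> []<>(q & ~q)), u
2. p, u
3. ~((q & ~q) -> []<>(q & ~q)), u
4. q & ~q, u
5. ~[]<>(q & ~q), u
6. q, u
7. ~q, u
Accessibility: uRu
Branch closes: q and ~q both at u.
All branches of the tableau close; one closing branch shown above.

Unsatisfiable (every branch closes)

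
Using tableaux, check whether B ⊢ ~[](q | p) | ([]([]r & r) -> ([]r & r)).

Tableau for the negation ~(~[](q | p) | ([]([]r & r) -> ([]r & r))):
1. ~(~[](q | p) | ([]([]r & r) -> ([]r & r))), u
2. [](q | p), u   [~|-rule on 1]
3. ~([]([]r & r) -> ([]r & r)), u   [~|-rule on 1]
4. []([]r & r), u   [~->-rule on 3]
5. ~([]r & r), u   [~->-rule on 3]
6. q | p, u   [[]-rule on 2 via uRu]
7. []r & r, u   [[]-rule on 4 via uRu]
8. []r, u   [&-rule on 7]
9. r, u   [&-rule on 7]
10. ~[]r, u   [~&-rule on 5 (branches; this branch)]
11. p, u   [|-rule on 6 (branches; this branch)]
12. ~r, v   [~[]-rule on 10: fresh world v, uRv]
13. q | p, v   [[]-rule on 2 via uRv]
14. []r & r, v   [[]-rule on 4 via uRv]
15. []r, v   [&-rule on 14]
16. r, v   [&-rule on 14]
Accessibility: uRu, uRv, vRu, vRv
Branch closes: r and ~r both at v.
All branches of the negation close; one closing branch shown above.

Valid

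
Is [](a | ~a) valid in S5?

Tableau for the negation ~[](a | ~a):
1. ~[](a | ~a), w0
2. ~(a | ~a), w1   [~[]-rule on 1: fresh world w1, w0Rw1]
3. ~a, w1   [~|-rule on 2]
4. a, w1   [~|-rule on 2]
Accessibility: w0Rw0, w0Rw1, w1Rw0, w1Rw1
Branch closes: a and ~a both at w1.
All branches of the negation close; one closing branch shown above.

Valid in S5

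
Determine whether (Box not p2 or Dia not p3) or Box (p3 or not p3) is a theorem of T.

Tableau for the negation not ((Box not p2 or Dia not p3) or Box (p3 or not p3)):
1. not ((Box not p2 or Dia not p3) or Box (p3 or not p3)), u
2. not (Box not p2 or Dia not p3), u
3. not Box (p3 or not p3), u
4. not Box not p2, u
5. not Dia not p3, u
6. p3, u
7. not (p3 or not p3), v
8. not p3, v
9. p3, v
Accessibility: uRu, uRv, vRv
Branch closes: p3 and not p3 both at v.
Every branch of the negation's tableau closes; the branch above is one of them.

Valid in T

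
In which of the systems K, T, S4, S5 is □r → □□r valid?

S4, S5

S4-tableau for the negation ¬(□r → □□r):
1. ¬(□r → □□r), u
2. □r, u   [¬→-rule on 1]
3. ¬□□r, u   [¬→-rule on 1]
4. r, u   [□-rule on 2 via uRu]
5. ¬□r, v   [¬□-rule on 3: fresh world v, uRv]
6. r, v   [□-rule on 2 via uRv]
7. ¬r, w   [¬□-rule on 5: fresh world w, vRw]
8. r, w   [□-rule on 2 via uRw]
Accessibility: uRu, uRv, uRw, vRv, vRw, wRw
Branch closes: r and ¬r both at w.
Every branch closes (one shown): valid in S4, hence also in S5 (every theorem of S4 is a theorem of S5).
T-tableau for the negation ¬(□r → □□r):
1. ¬(□r → □□r), u
2. □r, u   [¬→-rule on 1]
3. ¬□□r, u   [¬→-rule on 1]
4. r, u   [□-rule on 2 via uRu]
5. ¬□r, v   [¬□-rule on 3: fresh world v, uRv]
6. r, v   [□-rule on 2 via uRv]
7. ¬r, w   [¬□-rule on 5: fresh world w, vRw]
Accessibility: uRu, uRv, vRv, vRw, wRw
Complete open branch: countermodel on a T-frame, so not valid in T, nor in K (the same frame is also a K-frame).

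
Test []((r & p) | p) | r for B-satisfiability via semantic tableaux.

Satisfiable (open branch found)

1. []((r & p) | p) | r, 0
2. r, 0
Accessibility: 0R0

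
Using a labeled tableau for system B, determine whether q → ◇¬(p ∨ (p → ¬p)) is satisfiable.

1. q → ◇¬(p ∨ (p → ¬p)), u
2. ¬q, u
Accessibility: uRu

Satisfiable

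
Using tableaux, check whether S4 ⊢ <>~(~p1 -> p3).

No, not valid

Tableau for the negation ~<>~(~p1 -> p3):
1. ~<>~(~p1 -> p3), 0
2. ~p1 -> p3, 0
3. p3, 0
Accessibility: 0R0
The negation has an open branch (countermodel exists).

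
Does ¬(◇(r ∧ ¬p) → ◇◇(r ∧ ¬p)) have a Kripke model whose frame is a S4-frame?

No, unsatisfiable

1. ¬(◇(r ∧ ¬p) → ◇◇(r ∧ ¬p)), u
2. ◇(r ∧ ¬p), u
3. ¬◇◇(r ∧ ¬p), u
4. ¬◇(r ∧ ¬p), u
5. ¬(r ∧ ¬p), u
6. p, u
7. r ∧ ¬p, v
8. r, v
9. ¬p, v
10. ¬◇(r ∧ ¬p), v
11. ¬(r ∧ ¬p), v
12. p, v
Accessibility: uRu, uRv, vRv
Branch closes: p and ¬p both at v.
All branches of the tableau close; one closing branch shown above.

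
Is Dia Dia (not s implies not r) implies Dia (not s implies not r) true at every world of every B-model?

Tableau for the negation not (Dia Dia (not s implies not r) implies Dia (not s implies not r)):
1. not (Dia Dia (not s implies not r) implies Dia (not s implies not r)), 0
2. Dia Dia (not s implies not r), 0
3. not Dia (not s implies not r), 0
4. not (not s implies not r), 0
5. not s, 0
6. r, 0
7. Dia (not s implies not r), 1
8. not (not s implies not r), 1
9. not s, 1
10. r, 1
11. not s implies not r, 2
12. not r, 2
Accessibility: 0R0, 0R1, 1R0, 1R1, 1R2, 2R1, 2R2
The negation has an open branch (countermodel exists).

Invalid (countermodel exists)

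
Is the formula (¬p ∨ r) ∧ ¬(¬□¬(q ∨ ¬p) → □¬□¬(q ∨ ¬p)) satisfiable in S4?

1. (¬p ∨ r) ∧ ¬(¬□¬(q ∨ ¬p) → □¬□¬(q ∨ ¬p)), w0
2. ¬p ∨ r, w0
3. ¬(¬□¬(q ∨ ¬p) → □¬□¬(q ∨ ¬p)), w0
4. ¬□¬(q ∨ ¬p), w0
5. ¬□¬□¬(q ∨ ¬p), w0
6. r, w0
7. q ∨ ¬p, w1
8. ¬p, w1
9. □¬(q ∨ ¬p), w2
10. ¬(q ∨ ¬p), w2
11. ¬q, w2
12. p, w2
Accessibility: w0Rw0, w0Rw1, w0Rw2, w1Rw1, w2Rw2

Satisfiable (open branch found)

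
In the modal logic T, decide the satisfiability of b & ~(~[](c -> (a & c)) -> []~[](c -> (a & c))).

Satisfiable (open branch found)

1. b & ~(~[](c -> (a & c)) -> []~[](c -> (a & c))), 0
2. b, 0   [&-rule on 1]
3. ~(~[](c -> (a & c)) -> []~[](c -> (a & c))), 0   [&-rule on 1]
4. ~[](c -> (a & c)), 0   [~->-rule on 3]
5. ~[]~[](c -> (a & c)), 0   [~->-rule on 3]
6. ~(c -> (a & c)), 1   [~[]-rule on 4: fresh world 1, 0R1]
7. c, 1   [~->-rule on 6]
8. ~(a & c), 1   [~->-rule on 6]
9. ~a, 1   [~&-rule on 8 (branches; this branch)]
10. [](c -> (a & c)), 2   [~[]-rule on 5: fresh world 2, 0R2]
11. c -> (a & c), 2   [[]-rule on 10 via 2R2]
12. a & c, 2   [->-rule on 11 (branches; this branch)]
13. a, 2   [&-rule on 12]
14. c, 2   [&-rule on 12]
Accessibility: 0R0, 0R1, 0R2, 1R1, 2R2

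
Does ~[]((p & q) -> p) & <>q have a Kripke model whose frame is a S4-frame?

1. ~[]((p & q) -> p) & <>q, w0
2. ~[]((p & q) -> p), w0
3. <>q, w0
4. ~((p & q) -> p), w1
5. p & q, w1
6. ~p, w1
7. p, w1
8. q, w1
Accessibility: w0Rw0, w0Rw1, w1Rw1
Branch closes: p and ~p both at w1.
(One branch shown.) All branches close.

No, unsatisfiable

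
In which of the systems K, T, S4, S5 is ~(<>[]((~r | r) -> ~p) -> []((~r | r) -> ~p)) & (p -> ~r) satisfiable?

S5-tableau for the formula:
1. ~(<>[]((~r | r) -> ~p) -> []((~r | r) -> ~p)) & (p -> ~r), 0
2. ~(<>[]((~r | r) -> ~p) -> []((~r | r) -> ~p)), 0
3. p -> ~r, 0
4. <>[]((~r | r) -> ~p), 0
5. ~[]((~r | r) -> ~p), 0
6. ~r, 0
7. []((~r | r) -> ~p), 1
8. (~r | r) -> ~p, 0
9. (~r | r) -> ~p, 1
10. ~p, 0
11. ~p, 1
12. ~((~r | r) -> ~p), 2
13. ~r | r, 2
14. p, 2
15. (~r | r) -> ~p, 2
16. r, 2
17. ~(~r | r), 2
18. ~r, 2
Accessibility: 0R0, 0R1, 0R2, 1R0, 1R1, 1R2, 2R0, 2R1, 2R2
Branch closes: r and ~r both at 2.
Every branch closes (one shown): unsatisfiable in S5.
S4-tableau for the formula:
1. ~(<>[]((~r | r) -> ~p) -> []((~r | r) -> ~p)) & (p -> ~r), 0
2. ~(<>[]((~r | r) -> ~p) -> []((~r | r) -> ~p)), 0
3. p -> ~r, 0
4. <>[]((~r | r) -> ~p), 0
5. ~[]((~r | r) -> ~p), 0
6. ~r, 0
7. []((~r | r) -> ~p), 1
8. (~r | r) -> ~p, 1
9. ~p, 1
10. ~((~r | r) -> ~p), 2
11. ~r | r, 2
12. p, 2
13. r, 2
Accessibility: 0R0, 0R1, 0R2, 1R1, 2R2
Complete open branch: satisfiable in S4, hence also in K, T (this S4-model is also a K-model and a T-model).

K, T, S4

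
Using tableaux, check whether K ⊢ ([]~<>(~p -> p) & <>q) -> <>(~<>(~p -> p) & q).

Valid

Tableau for the negation ~(([]~<>(~p -> p) & <>q) -> <>(~<>(~p -> p) & q)):
1. ~(([]~<>(~p -> p) & <>q) -> <>(~<>(~p -> p) & q)), w0
2. []~<>(~p -> p) & <>q, w0
3. ~<>(~<>(~p -> p) & q), w0
4. []~<>(~p -> p), w0
5. <>q, w0
6. q, w1
7. ~(~<>(~p -> p) & q), w1
8. ~<>(~p -> p), w1
9. <>(~p -> p), w1
10. ~p -> p, w2
11. ~(~p -> p), w2
12. ~p, w2
13. p, w2
Accessibility: w0Rw1, w1Rw2
Branch closes: p and ~p both at w2.
All branches of the negation close; one closing branch shown above.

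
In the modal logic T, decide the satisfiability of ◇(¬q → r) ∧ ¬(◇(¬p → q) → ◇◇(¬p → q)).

Unsatisfiable

1. ◇(¬q → r) ∧ ¬(◇(¬p → q) → ◇◇(¬p → q)), w0
2. ◇(¬q → r), w0
3. ¬(◇(¬p → q) → ◇◇(¬p → q)), w0
4. ◇(¬p → q), w0
5. ¬◇◇(¬p → q), w0
6. ¬◇(¬p → q), w0
7. ¬(¬p → q), w0
8. ¬p, w0
9. ¬q, w0
10. ¬q → r, w1
11. ¬◇(¬p → q), w1
12. ¬(¬p → q), w1
13. ¬p, w1
14. ¬q, w1
15. r, w1
16. ¬p → q, w2
17. ¬◇(¬p → q), w2
18. ¬(¬p → q), w2
19. ¬p, w2
20. ¬q, w2
21. q, w2
Accessibility: w0Rw0, w0Rw1, w0Rw2, w1Rw1, w2Rw2
Branch closes: q and ¬q both at w2.
(One branch shown.) All branches close.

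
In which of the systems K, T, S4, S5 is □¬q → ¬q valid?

K-tableau for the negation ¬(□¬q → ¬q):
1. ¬(□¬q → ¬q), u
2. □¬q, u
3. q, u
Complete open branch: countermodel on a K-frame, so not valid in K.
T-tableau for the negation ¬(□¬q → ¬q):
1. ¬(□¬q → ¬q), u
2. □¬q, u
3. q, u
4. ¬q, u
Accessibility: uRu
Branch closes: q and ¬q both at u.
Every branch closes (one shown): valid in T, hence also in S4, S5 (every theorem of T is a theorem of S4 and S5).

T, S4, S5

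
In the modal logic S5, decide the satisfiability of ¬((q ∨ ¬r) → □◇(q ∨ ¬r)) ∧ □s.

1. ¬((q ∨ ¬r) → □◇(q ∨ ¬r)) ∧ □s, 0
2. ¬((q ∨ ¬r) → □◇(q ∨ ¬r)), 0
3. □s, 0
4. q ∨ ¬r, 0
5. ¬□◇(q ∨ ¬r), 0
6. s, 0
7. ¬r, 0
8. ¬◇(q ∨ ¬r), 1
9. s, 1
10. ¬(q ∨ ¬r), 0
11. ¬q, 0
12. r, 0
Accessibility: 0R0, 0R1, 1R0, 1R1
Branch closes: r and ¬r both at 0.
Every branch closes; the branch above is one of them.

Unsatisfiable (every branch closes)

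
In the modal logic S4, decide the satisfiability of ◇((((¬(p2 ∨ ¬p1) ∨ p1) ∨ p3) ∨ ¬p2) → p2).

1. ◇((((¬(p2 ∨ ¬p1) ∨ p1) ∨ p3) ∨ ¬p2) → p2), w0
2. (((¬(p2 ∨ ¬p1) ∨ p1) ∨ p3) ∨ ¬p2) → p2, w1   [◇-rule on 1: fresh world w1, w0Rw1]
3. p2, w1   [→-rule on 2 (branches; this branch)]
Accessibility: w0Rw0, w0Rw1, w1Rw1

Satisfiable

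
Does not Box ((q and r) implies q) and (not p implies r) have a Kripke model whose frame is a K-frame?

1. not Box ((q and r) implies q) and (not p implies r), 0
2. not Box ((q and r) implies q), 0
3. not p implies r, 0
4. r, 0
5. not ((q and r) implies q), 1
6. q and r, 1
7. not q, 1
8. q, 1
9. r, 1
Accessibility: 0R1
Branch closes: q and not q both at 1.
(One branch shown.) All branches close.

No, unsatisfiable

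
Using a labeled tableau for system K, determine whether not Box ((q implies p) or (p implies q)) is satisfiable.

1. not Box ((q implies p) or (p implies q)), 0
2. not ((q implies p) or (p implies q)), 1
3. not (q implies p), 1
4. not (p implies q), 1
5. q, 1
6. not p, 1
7. p, 1
8. not q, 1
Accessibility: 0R1
Branch closes: p and not p both at 1.
Every branch closes; the branch above is one of them.

No, unsatisfiable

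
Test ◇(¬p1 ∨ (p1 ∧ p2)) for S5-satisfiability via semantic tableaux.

Satisfiable (open branch found)

1. ◇(¬p1 ∨ (p1 ∧ p2)), 0
2. ¬p1 ∨ (p1 ∧ p2), 1
3. p1 ∧ p2, 1
4. p1, 1
5. p2, 1
Accessibility: 0R0, 0R1, 1R0, 1R1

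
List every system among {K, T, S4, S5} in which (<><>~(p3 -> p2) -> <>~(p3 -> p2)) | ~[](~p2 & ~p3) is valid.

S4, S5

S4-tableau for the negation ~((<><>~(p3 -> p2) -> <>~(p3 -> p2)) | ~[](~p2 & ~p3)):
1. ~((<><>~(p3 -> p2) -> <>~(p3 -> p2)) | ~[](~p2 & ~p3)), w0
2. ~(<><>~(p3 -> p2) -> <>~(p3 -> p2)), w0
3. [](~p2 & ~p3), w0
4. <><>~(p3 -> p2), w0
5. ~<>~(p3 -> p2), w0
6. ~p2 & ~p3, w0
7. ~p2, w0
8. ~p3, w0
9. p3 -> p2, w0
10. <>~(p3 -> p2), w1
11. ~p2 & ~p3, w1
12. ~p2, w1
13. ~p3, w1
14. p3 -> p2, w1
15. ~(p3 -> p2), w2
16. p3, w2
17. ~p2, w2
18. ~p2 & ~p3, w2
19. ~p3, w2
Accessibility: w0Rw0, w0Rw1, w0Rw2, w1Rw1, w1Rw2, w2Rw2
Branch closes: p3 and ~p3 both at w2.
Every branch closes (one shown): valid in S4, hence also in S5 (every theorem of S4 is a theorem of S5).
T-tableau for the negation ~((<><>~(p3 -> p2) -> <>~(p3 -> p2)) | ~[](~p2 & ~p3)):
1. ~((<><>~(p3 -> p2) -> <>~(p3 -> p2)) | ~[](~p2 & ~p3)), w0
2. ~(<><>~(p3 -> p2) -> <>~(p3 -> p2)), w0
3. [](~p2 & ~p3), w0
4. <><>~(p3 -> p2), w0
5. ~<>~(p3 -> p2), w0
6. ~p2 & ~p3, w0
7. ~p2, w0
8. ~p3, w0
9. p3 -> p2, w0
10. <>~(p3 -> p2), w1
11. ~p2 & ~p3, w1
12. ~p2, w1
13. ~p3, w1
14. p3 -> p2, w1
15. ~(p3 -> p2), w2
16. p3, w2
17. ~p2, w2
Accessibility: w0Rw0, w0Rw1, w1Rw1, w1Rw2, w2Rw2
Complete open branch: countermodel on a T-frame, so not valid in T, nor in K (the same frame is also a K-frame).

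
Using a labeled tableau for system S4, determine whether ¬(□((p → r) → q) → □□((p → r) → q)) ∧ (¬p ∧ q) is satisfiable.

No, unsatisfiable

1. ¬(□((p → r) → q) → □□((p → r) → q)) ∧ (¬p ∧ q), w0
2. ¬(□((p → r) → q) → □□((p → r) → q)), w0
3. ¬p ∧ q, w0
4. □((p → r) → q), w0
5. ¬□□((p → r) → q), w0
6. ¬p, w0
7. q, w0
8. (p → r) → q, w0
9. ¬□((p → r) → q), w1
10. (p → r) → q, w1
11. ¬(p → r), w1
12. p, w1
13. ¬r, w1
14. ¬((p → r) → q), w2
15. p → r, w2
16. ¬q, w2
17. (p → r) → q, w2
18. r, w2
19. ¬(p → r), w2
20. p, w2
21. ¬r, w2
Accessibility: w0Rw0, w0Rw1, w0Rw2, w1Rw1, w1Rw2, w2Rw2
Branch closes: r and ¬r both at w2.
Every branch closes; the branch above is one of them.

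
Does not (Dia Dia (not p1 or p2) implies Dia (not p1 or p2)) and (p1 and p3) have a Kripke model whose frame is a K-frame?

1. not (Dia Dia (not p1 or p2) implies Dia (not p1 or p2)) and (p1 and p3), 0
2. not (Dia Dia (not p1 or p2) implies Dia (not p1 or p2)), 0
3. p1 and p3, 0
4. Dia Dia (not p1 or p2), 0
5. not Dia (not p1 or p2), 0
6. p1, 0
7. p3, 0
8. Dia (not p1 or p2), 1
9. not (not p1 or p2), 1
10. p1, 1
11. not p2, 1
12. not p1 or p2, 2
13. p2, 2
Accessibility: 0R1, 1R2

Satisfiable (open branch found)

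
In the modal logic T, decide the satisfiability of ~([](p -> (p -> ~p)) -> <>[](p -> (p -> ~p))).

1. ~([](p -> (p -> ~p)) -> <>[](p -> (p -> ~p))), w0
2. [](p -> (p -> ~p)), w0
3. ~<>[](p -> (p -> ~p)), w0
4. p -> (p -> ~p), w0
5. ~[](p -> (p -> ~p)), w0
6. p -> ~p, w0
7. ~p, w0
8. ~(p -> (p -> ~p)), w1
9. p, w1
10. ~(p -> ~p), w1
11. p -> (p -> ~p), w1
12. ~[](p -> (p -> ~p)), w1
13. p -> ~p, w1
14. ~p, w1
Accessibility: w0Rw0, w0Rw1, w1Rw1
Branch closes: p and ~p both at w1.
All branches of the tableau close; one closing branch shown above.

No, unsatisfiable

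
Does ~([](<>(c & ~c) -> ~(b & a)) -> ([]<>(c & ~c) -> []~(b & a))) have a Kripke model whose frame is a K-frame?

Unsatisfiable

1. ~([](<>(c & ~c) -> ~(b & a)) -> ([]<>(c & ~c) -> []~(b & a))), u
2. [](<>(c & ~c) -> ~(b & a)), u
3. ~([]<>(c & ~c) -> []~(b & a)), u
4. []<>(c & ~c), u
5. ~[]~(b & a), u
6. b & a, v
7. b, v
8. a, v
9. <>(c & ~c) -> ~(b & a), v
10. <>(c & ~c), v
11. ~<>(c & ~c), v
12. c & ~c, w
13. c, w
14. ~c, w
Accessibility: uRv, vRw
Branch closes: c and ~c both at w.
All branches of the tableau close; one closing branch shown above.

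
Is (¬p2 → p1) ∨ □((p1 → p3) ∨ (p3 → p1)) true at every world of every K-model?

Valid

Tableau for the negation ¬((¬p2 → p1) ∨ □((p1 → p3) ∨ (p3 → p1))):
1. ¬((¬p2 → p1) ∨ □((p1 → p3) ∨ (p3 → p1))), w0
2. ¬(¬p2 → p1), w0
3. ¬□((p1 → p3) ∨ (p3 → p1)), w0
4. ¬p2, w0
5. ¬p1, w0
6. ¬((p1 → p3) ∨ (p3 → p1)), w1
7. ¬(p1 → p3), w1
8. ¬(p3 → p1), w1
9. p1, w1
10. ¬p3, w1
11. p3, w1
12. ¬p1, w1
Accessibility: w0Rw1
Branch closes: p3 and ¬p3 both at w1.
All branches of the negation close; one closing branch shown above.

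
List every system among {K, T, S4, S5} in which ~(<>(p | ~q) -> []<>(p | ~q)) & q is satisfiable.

K, T, S4

S4-tableau for the formula:
1. ~(<>(p | ~q) -> []<>(p | ~q)) & q, u
2. ~(<>(p | ~q) -> []<>(p | ~q)), u   [&-rule on 1]
3. q, u   [&-rule on 1]
4. <>(p | ~q), u   [~->-rule on 2]
5. ~[]<>(p | ~q), u   [~->-rule on 2]
6. p | ~q, v   [<>-rule on 4: fresh world v, uRv]
7. ~q, v   [|-rule on 6 (branches; this branch)]
8. ~<>(p | ~q), w   [~[]-rule on 5: fresh world w, uRw]
9. ~(p | ~q), w   [~<>-rule on 8 via wRw]
10. ~p, w   [~|-rule on 9]
11. q, w   [~|-rule on 9]
Accessibility: uRu, uRv, uRw, vRv, wRw
Complete open branch: satisfiable in S4, hence also in K, T (this S4-model is also a K-model and a T-model).
S5-tableau for the formula:
1. ~(<>(p | ~q) -> []<>(p | ~q)) & q, u
2. ~(<>(p | ~q) -> []<>(p | ~q)), u   [&-rule on 1]
3. q, u   [&-rule on 1]
4. <>(p | ~q), u   [~->-rule on 2]
5. ~[]<>(p | ~q), u   [~->-rule on 2]
6. p | ~q, v   [<>-rule on 4: fresh world v, uRv]
7. ~q, v   [|-rule on 6 (branches; this branch)]
8. ~<>(p | ~q), w   [~[]-rule on 5: fresh world w, uRw]
9. ~(p | ~q), u   [~<>-rule on 8 via wRu]
10. ~p, u   [~|-rule on 9]
11. ~(p | ~q), v   [~<>-rule on 8 via wRv]
12. ~p, v   [~|-rule on 11]
13. q, v   [~|-rule on 11]
Accessibility: uRu, uRv, uRw, vRu, vRv, vRw, wRu, wRv, wRw
Branch closes: q and ~q both at v.
Every branch closes (one shown): unsatisfiable in S5.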